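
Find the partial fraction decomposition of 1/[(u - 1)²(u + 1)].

Cover-up at u=-1: C = 1/(-1 - 1)² = 1/4. Cover-up at u=1: B = 1/(1 + 1) = 1/2. Comparing u² coeff: A = -C = -1/4
Result: (-1/4)/(u - 1) + (1/2)/(u - 1)² + (1/4)/(u + 1)


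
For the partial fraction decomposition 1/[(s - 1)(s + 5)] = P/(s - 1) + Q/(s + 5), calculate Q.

Cover-up at s = -5: Q = 1/(-5 - 1) = -1/6


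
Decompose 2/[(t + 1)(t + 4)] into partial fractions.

2/(t + 1)(t + 4) = α/(t + 1) + β/(t + 4). α = 2/(-1 + 4) = 2/3, β = 2/(-4 + 1) = -2/3
Result: (2/3)/(t + 1) - (2/3)/(t + 4)


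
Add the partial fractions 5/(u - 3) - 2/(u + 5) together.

Common denominator (u - 3)(u + 5). Numerator: 5(u + 5) - 2(u - 3) = (5u + 25) - (2u - 6) = 3u + 31
Result: (3u + 31)/[(u - 3)(u + 5)]


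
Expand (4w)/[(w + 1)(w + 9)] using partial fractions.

At w=-1: P = (4·(-1) + 0)/(-1 + 9) = -1/2. At w=-9: Q = (4·(-9) + 0)/(-9 + 1) = 9/2
Result: (-1/2)/(w + 1) + (9/2)/(w + 9)


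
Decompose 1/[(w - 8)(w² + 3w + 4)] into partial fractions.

Cover-up at w = 8: P = 1/(8² + 3·8 + 4) = 1/92. Then Q = -P = -1/92, R = -P·(3 + 8) = -11/92
Result: (1/92)/(w - 8) - ((1/92)w + 11/92)/(w² + 3w + 4)


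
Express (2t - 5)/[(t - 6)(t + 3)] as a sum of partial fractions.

At t=6: α = (2·6 - 5)/(6 + 3) = 7/9. At t=-3: β = (2·(-3) - 5)/(-3 - 6) = 11/9
Result: (7/9)/(t - 6) + (11/9)/(t + 3)


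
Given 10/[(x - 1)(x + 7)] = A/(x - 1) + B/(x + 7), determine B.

Cover-up at x = -7: B = 10/(-7 - 1) = -10/8 = -5/4


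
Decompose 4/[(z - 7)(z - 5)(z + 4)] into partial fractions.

Using cover-up method: α = 2/11, β = -2/9, γ = 4/99
Result: (2/11)/(z - 7) - (2/9)/(z - 5) + (4/99)/(z + 4)


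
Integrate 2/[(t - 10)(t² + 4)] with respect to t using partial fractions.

Cover-up at t=10: α = 2/(10²+4) = 1/52. Coeff matching: β = -1/52, γ = -5/26. Decomposition: (1/52)/(t - 10) - ((1/52)t + 5/26)/(t² + 4). Integrate: linear → ln, quadratic → (1/2)ln + arctan: (1/52) ln|(t - 10)| - (1/104) ln(t² + 4) - (5/52) arctan(t/2) + C


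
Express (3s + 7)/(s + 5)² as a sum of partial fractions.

(3s + 7) = A(s + 5) + B. At s = -5: B = 3·(-5) + 7 = -8. Coeff of s: A = 3
Result: 3/(s + 5) - 8/(s + 5)²


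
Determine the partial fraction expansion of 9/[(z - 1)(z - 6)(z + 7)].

Using cover-up method: P = -9/40, Q = 9/65, R = 9/104
Result: (-9/40)/(z - 1) + (9/65)/(z - 6) + (9/104)/(z + 7)


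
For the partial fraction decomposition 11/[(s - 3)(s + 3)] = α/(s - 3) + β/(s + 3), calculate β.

Cover-up at s = -3: β = 11/(-3 - 3) = -11/6


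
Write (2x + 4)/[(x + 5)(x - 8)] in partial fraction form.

At x=-5: P = (2·(-5) + 4)/(-5 - 8) = 6/13. At x=8: Q = (2·8 + 4)/(8 + 5) = 20/13
Result: (6/13)/(x + 5) + (20/13)/(x - 8)


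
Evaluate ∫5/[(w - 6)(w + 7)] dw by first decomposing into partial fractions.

Decompose: 5/[(w - 6)(w + 7)] = (5/13)/(w - 6) - (5/13)/(w + 7). Integrate each term: (5/13) ln|(w - 6)| - (5/13) ln|(w + 7)| + C


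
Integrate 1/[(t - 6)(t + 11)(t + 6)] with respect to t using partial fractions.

Cover-up: α = 1/204, β = 1/85, γ = -1/60. Decomposition: (1/204)/(t - 6) + (1/85)/(t + 11) - (1/60)/(t + 6). Integrate each term: (1/204) ln|(t - 6)| + (1/85) ln|(t + 11)| - (1/60) ln|(t + 6)| + C


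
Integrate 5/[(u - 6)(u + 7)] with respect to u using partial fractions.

Decompose: 5/[(u - 6)(u + 7)] = (5/13)/(u - 6) - (5/13)/(u + 7). Integrate each term: (5/13) ln|(u - 6)| - (5/13) ln|(u + 7)| + C


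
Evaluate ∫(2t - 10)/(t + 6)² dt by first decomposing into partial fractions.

Decompose: α = 2, β = 2·(-6) - 10 = -22, so (2t - 10)/(t + 6)² = 2/(t + 6) - 22/(t + 6)². Integrate: ∫ α/(t + 6) dt = 2 ln|(t + 6)|; ∫ β/(t + 6)² dt = 22/(t + 6). Sum: 2 ln|(t + 6)| + 22/(t + 6) + C


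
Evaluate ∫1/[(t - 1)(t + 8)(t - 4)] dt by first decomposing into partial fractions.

Cover-up: P = -1/27, Q = 1/108, R = 1/36. Decomposition: (-1/27)/(t - 1) + (1/108)/(t + 8) + (1/36)/(t - 4). Integrate each term: (-1/27) ln|(t - 1)| + (1/108) ln|(t + 8)| + (1/36) ln|(t - 4)| + C


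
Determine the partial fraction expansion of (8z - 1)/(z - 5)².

(8z - 1) = A(z - 5) + B. At z = 5: B = 8·5 - 1 = 39. Coeff of z: A = 8
Result: 8/(z - 5) + 39/(z - 5)²


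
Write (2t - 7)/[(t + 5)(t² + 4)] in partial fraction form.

At t=-5: P = (2·(-5) - 7)/((-5)² + 4) = -17/29. Q = -P = 17/29, R = 2 - (-5)·P = -27/29
Result: (-17/29)/(t + 5) + ((17/29)t - 27/29)/(t² + 4)


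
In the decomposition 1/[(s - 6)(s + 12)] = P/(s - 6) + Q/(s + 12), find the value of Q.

Cover-up at s = -12: Q = 1/(-12 - 6) = -1/18


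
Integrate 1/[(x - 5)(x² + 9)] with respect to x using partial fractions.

Cover-up at x=5: A = 1/(5²+9) = 1/34. Coeff matching: B = -1/34, C = -5/34. Decomposition: (1/34)/(x - 5) - ((1/34)x + 5/34)/(x² + 9). Integrate: linear → ln, quadratic → (1/2)ln + arctan: (1/34) ln|(x - 5)| - (1/68) ln(x² + 9) - (5/102) arctan(x/3) + C


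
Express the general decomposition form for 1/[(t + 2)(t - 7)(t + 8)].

Three distinct linear factors: P/(t + 2) + Q/(t - 7) + R/(t + 8)


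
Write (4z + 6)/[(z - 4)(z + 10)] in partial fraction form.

At z=4: P = (4·4 + 6)/(4 + 10) = 11/7. At z=-10: Q = (4·(-10) + 6)/(-10 - 4) = 17/7
Result: (11/7)/(z - 4) + (17/7)/(z + 10)


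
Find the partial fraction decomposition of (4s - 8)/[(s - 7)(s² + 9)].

At s=7: A = (4·7 - 8)/(7² + 9) = 10/29. B = -A = -10/29, C = 4 - 7·A = 46/29
Result: (10/29)/(s - 7) - ((10/29)s - 46/29)/(s² + 9)


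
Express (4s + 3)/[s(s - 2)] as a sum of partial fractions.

At s=0: P = (4·0 + 3)/(0 - 2) = -3/2. At s=2: Q = (4·2 + 3)/(2 - 0) = 11/2
Result: (-3/2)/s + (11/2)/(s - 2)


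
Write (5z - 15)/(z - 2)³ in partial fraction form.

(5z - 15) = P(z - 2)² + Q(z - 2) + R. At z = 2: R = 5·2 - 15 = -5. Coefficients: P = 0, Q = 5
Result: 5/(z - 2)² - 5/(z - 2)³


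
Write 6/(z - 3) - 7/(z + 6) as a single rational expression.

Common denominator (z - 3)(z + 6). Numerator: 6(z + 6) - 7(z - 3) = (6z + 36) - (7z - 21) = -z + 57
Result: (-z + 57)/[(z - 3)(z + 6)]


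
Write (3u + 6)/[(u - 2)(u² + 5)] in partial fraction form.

At u=2: P = (3·2 + 6)/(2² + 5) = 4/3. Q = -P = -4/3, R = 3 - 2·P = 1/3
Result: (4/3)/(u - 2) - ((4/3)u - 1/3)/(u² + 5)


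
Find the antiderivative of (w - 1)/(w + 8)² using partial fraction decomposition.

Decompose: α = 1, β = 1·(-8) - 1 = -9, so (w - 1)/(w + 8)² = 1/(w + 8) - 9/(w + 8)². Integrate: ∫ α/(w + 8) dw = ln|(w + 8)|; ∫ β/(w + 8)² dw = 9/(w + 8). Sum: ln|(w + 8)| + 9/(w + 8) + C


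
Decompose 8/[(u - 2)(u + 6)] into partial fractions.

8/(u - 2)(u + 6) = α/(u - 2) + β/(u + 6). α = 8/(2 + 6) = 1, β = 8/(-6 - 2) = -1
Result: 1/(u - 2) - 1/(u + 6)


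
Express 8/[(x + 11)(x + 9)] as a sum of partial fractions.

8/(x + 11)(x + 9) = P/(x + 11) + Q/(x + 9). P = 8/(-11 + 9) = -4, Q = 8/(-9 + 11) = 4
Result: -4/(x + 11) + 4/(x + 9)


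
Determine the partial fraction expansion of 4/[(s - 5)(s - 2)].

4/(s - 5)(s - 2) = A/(s - 5) + B/(s - 2). A = 4/(5 - 2) = 4/3, B = 4/(2 - 5) = -4/3
Result: (4/3)/(s - 5) - (4/3)/(s - 2)


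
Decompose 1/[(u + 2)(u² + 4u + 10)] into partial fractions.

Cover-up at u = -2: P = 1/((-2)² + 4·(-2) + 10) = 1/6. Then Q = -P = -1/6, R = -P·(4 - 2) = -1/3
Result: (1/6)/(u + 2) - ((1/6)u + 1/3)/(u² + 4u + 10)


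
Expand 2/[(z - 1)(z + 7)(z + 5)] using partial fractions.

Using cover-up method: P = 1/24, Q = 1/8, R = -1/6
Result: (1/24)/(z - 1) + (1/8)/(z + 7) - (1/6)/(z + 5)


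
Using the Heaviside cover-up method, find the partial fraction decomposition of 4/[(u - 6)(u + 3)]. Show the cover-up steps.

Cover (u - 6): set u=6, get A = 4/(6 + 3) = 4/9. Cover (u + 3): set u=-3, get B = 4/(-3 - 6) = -4/9.
Result: (4/9)/(u - 6) - (4/9)/(u + 3)


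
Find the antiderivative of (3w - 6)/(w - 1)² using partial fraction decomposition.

Decompose: P = 3, Q = 3·1 - 6 = -3, so (3w - 6)/(w - 1)² = 3/(w - 1) - 3/(w - 1)². Integrate: ∫ P/(w - 1) dw = 3 ln|(w - 1)|; ∫ Q/(w - 1)² dw = 3/(w - 1). Sum: 3 ln|(w - 1)| + 3/(w - 1) + C


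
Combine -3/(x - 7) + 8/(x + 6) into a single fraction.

Common denominator (x - 7)(x + 6). Numerator: -3(x + 6) + 8(x - 7) = (-3x - 18) + (8x - 56) = 5x - 74
Result: (5x - 74)/[(x - 7)(x + 6)]


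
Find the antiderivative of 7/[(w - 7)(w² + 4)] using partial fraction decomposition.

Cover-up at w=7: A = 7/(7²+4) = 7/53. Coeff matching: B = -7/53, C = -49/53. Decomposition: (7/53)/(w - 7) - ((7/53)w + 49/53)/(w² + 4). Integrate: linear → ln, quadratic → (1/2)ln + arctan: (7/53) ln|(w - 7)| - (7/106) ln(w² + 4) - (49/106) arctan(w/2) + C


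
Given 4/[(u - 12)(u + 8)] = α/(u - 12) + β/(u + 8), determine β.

Cover-up at u = -8: β = 4/(-8 - 12) = -4/20 = -1/5


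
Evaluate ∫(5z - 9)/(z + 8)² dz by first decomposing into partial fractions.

Decompose: α = 5, β = 5·(-8) - 9 = -49, so (5z - 9)/(z + 8)² = 5/(z + 8) - 49/(z + 8)². Integrate: ∫ α/(z + 8) dz = 5 ln|(z + 8)|; ∫ β/(z + 8)² dz = 49/(z + 8). Sum: 5 ln|(z + 8)| + 49/(z + 8) + C


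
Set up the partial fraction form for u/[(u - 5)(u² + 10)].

Linear + irreducible quadratic: P/(u - 5) + (Qu + R)/(u² + 10)


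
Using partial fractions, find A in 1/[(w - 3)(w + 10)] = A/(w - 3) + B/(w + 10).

Cover-up at w = 3: A = 1/(3 + 10) = 1/13


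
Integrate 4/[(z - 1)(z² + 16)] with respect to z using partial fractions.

Cover-up at z=1: α = 4/(1²+16) = 4/17. Coeff matching: β = -4/17, γ = -4/17. Decomposition: (4/17)/(z - 1) - ((4/17)z + 4/17)/(z² + 16). Integrate: linear → ln, quadratic → (1/2)ln + arctan: (4/17) ln|(z - 1)| - (2/17) ln(z² + 16) - (1/17) arctan(z/4) + C


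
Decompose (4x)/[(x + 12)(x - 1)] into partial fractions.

At x=-12: α = (4·(-12) + 0)/(-12 - 1) = 48/13. At x=1: β = (4·1 + 0)/(1 + 12) = 4/13
Result: (48/13)/(x + 12) + (4/13)/(x - 1)


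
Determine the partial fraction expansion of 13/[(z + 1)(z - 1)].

13/(z + 1)(z - 1) = P/(z + 1) + Q/(z - 1). P = 13/(-1 - 1) = -13/2, Q = 13/(1 + 1) = 13/2
Result: (-13/2)/(z + 1) + (13/2)/(z - 1)


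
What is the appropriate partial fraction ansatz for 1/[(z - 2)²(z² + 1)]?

Repeated linear + quadratic: A/(z - 2) + B/(z - 2)² + (Cz + D)/(z² + 1)


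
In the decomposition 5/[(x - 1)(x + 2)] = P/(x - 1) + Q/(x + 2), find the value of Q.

Cover-up at x = -2: Q = 5/(-2 - 1) = -5/3


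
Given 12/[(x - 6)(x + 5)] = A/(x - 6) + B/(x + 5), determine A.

Cover-up at x = 6: A = 12/(6 + 5) = 12/11


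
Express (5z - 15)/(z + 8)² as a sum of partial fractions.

(5z - 15) = A(z + 8) + B. At z = -8: B = 5·(-8) - 15 = -55. Coeff of z: A = 5
Result: 5/(z + 8) - 55/(z + 8)²


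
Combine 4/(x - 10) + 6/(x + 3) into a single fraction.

Common denominator (x - 10)(x + 3). Numerator: 4(x + 3) + 6(x - 10) = (4x + 12) + (6x - 60) = 10x - 48
Result: (10x - 48)/[(x - 10)(x + 3)]


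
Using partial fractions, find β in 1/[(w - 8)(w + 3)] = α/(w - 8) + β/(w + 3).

Cover-up at w = -3: β = 1/(-3 - 8) = -1/11


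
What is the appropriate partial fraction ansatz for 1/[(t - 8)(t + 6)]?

Distinct linear factors: P/(t - 8) + Q/(t + 6)


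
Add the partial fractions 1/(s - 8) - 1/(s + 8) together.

Common denominator (s - 8)(s + 8). Numerator: 1(s + 8) - 1(s - 8) = (s + 8) - (s - 8) = 16
Result: (16)/[(s - 8)(s + 8)]


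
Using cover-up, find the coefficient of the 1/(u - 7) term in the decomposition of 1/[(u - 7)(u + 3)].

Cover (u - 7), set u=7: 1/((u + 3) at u=7) = 1/(10) = 1/10


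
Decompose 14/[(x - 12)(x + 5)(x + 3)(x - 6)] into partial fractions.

Using Heaviside cover-up: (7/765)/(x - 12) - (7/187)/(x + 5) + (7/135)/(x + 3) - (7/297)/(x - 6)


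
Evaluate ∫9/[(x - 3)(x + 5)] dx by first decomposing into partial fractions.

Decompose: 9/[(x - 3)(x + 5)] = (9/8)/(x - 3) - (9/8)/(x + 5). Integrate each term: (9/8) ln|(x - 3)| - (9/8) ln|(x + 5)| + C


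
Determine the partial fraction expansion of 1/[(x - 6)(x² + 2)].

Cover-up at x = 6: α = 1/(6² + 2) = 1/38. Then β = -α = -1/38, γ = -α·(0 + 6) = -3/19
Result: (1/38)/(x - 6) - ((1/38)x + 3/19)/(x² + 2)


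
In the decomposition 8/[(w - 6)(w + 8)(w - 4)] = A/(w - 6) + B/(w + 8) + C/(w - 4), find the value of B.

Cover-up at w = -8: B = 8/[(-8 - 6)(-8 - 4)] = 8/[(-14)(-12)] = 8/168 = 1/21


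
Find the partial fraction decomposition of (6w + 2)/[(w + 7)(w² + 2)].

At w=-7: P = (6·(-7) + 2)/((-7)² + 2) = -40/51. Q = -P = 40/51, R = 6 - (-7)·P = 26/51
Result: (-40/51)/(w + 7) + ((40/51)w + 26/51)/(w² + 2)


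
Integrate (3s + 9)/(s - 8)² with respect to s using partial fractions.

Decompose: α = 3, β = 3·8 + 9 = 33, so (3s + 9)/(s - 8)² = 3/(s - 8) + 33/(s - 8)². Integrate: ∫ α/(s - 8) ds = 3 ln|(s - 8)|; ∫ β/(s - 8)² ds = -33/(s - 8). Sum: 3 ln|(s - 8)| - 33/(s - 8) + C


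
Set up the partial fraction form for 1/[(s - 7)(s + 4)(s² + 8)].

Two linear + quadratic: A/(s - 7) + B/(s + 4) + (Cs + D)/(s² + 8)


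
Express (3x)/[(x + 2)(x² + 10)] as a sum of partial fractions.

At x=-2: α = (3·(-2) + 0)/((-2)² + 10) = -3/7. β = -α = 3/7, γ = 3 - (-2)·α = 15/7
Result: (-3/7)/(x + 2) + ((3/7)x + 15/7)/(x² + 10)


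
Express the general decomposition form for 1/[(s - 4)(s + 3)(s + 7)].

Three distinct linear factors: α/(s - 4) + β/(s + 3) + γ/(s + 7)


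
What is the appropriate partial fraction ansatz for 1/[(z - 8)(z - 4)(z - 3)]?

Three distinct linear factors: α/(z - 8) + β/(z - 4) + γ/(z - 3)


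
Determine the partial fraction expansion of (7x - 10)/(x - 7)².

(7x - 10) = α(x - 7) + β. At x = 7: β = 7·7 - 10 = 39. Coeff of x: α = 7
Result: 7/(x - 7) + 39/(x - 7)²


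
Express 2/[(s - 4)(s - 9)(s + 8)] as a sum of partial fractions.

Using cover-up method: A = -1/30, B = 2/85, C = 1/102
Result: (-1/30)/(s - 4) + (2/85)/(s - 9) + (1/102)/(s + 8)


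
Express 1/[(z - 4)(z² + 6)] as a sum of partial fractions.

Cover-up at z = 4: A = 1/(4² + 6) = 1/22. Then B = -A = -1/22, C = -A·(0 + 4) = -2/11
Result: (1/22)/(z - 4) - ((1/22)z + 2/11)/(z² + 6)


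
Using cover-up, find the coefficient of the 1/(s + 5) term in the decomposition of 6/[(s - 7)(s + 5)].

Cover (s + 5), set s=-5: 6/((s - 7) at s=-5) = 6/(-12) = -1/2


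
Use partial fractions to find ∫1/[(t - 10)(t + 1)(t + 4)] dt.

Cover-up: A = 1/154, B = -1/33, C = 1/42. Decomposition: (1/154)/(t - 10) - (1/33)/(t + 1) + (1/42)/(t + 4). Integrate each term: (1/154) ln|(t - 10)| - (1/33) ln|(t + 1)| + (1/42) ln|(t + 4)| + C


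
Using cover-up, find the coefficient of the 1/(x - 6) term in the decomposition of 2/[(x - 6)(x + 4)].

Cover (x - 6), set x=6: 2/((x + 4) at x=6) = 2/(10) = 1/5


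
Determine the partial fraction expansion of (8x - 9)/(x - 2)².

(8x - 9) = α(x - 2) + β. At x = 2: β = 8·2 - 9 = 7. Coeff of x: α = 8
Result: 8/(x - 2) + 7/(x - 2)²


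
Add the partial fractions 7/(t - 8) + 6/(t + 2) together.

Common denominator (t - 8)(t + 2). Numerator: 7(t + 2) + 6(t - 8) = (7t + 14) + (6t - 48) = 13t - 34
Result: (13t - 34)/[(t - 8)(t + 2)]


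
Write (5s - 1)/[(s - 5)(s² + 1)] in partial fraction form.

At s=5: P = (5·5 - 1)/(5² + 1) = 12/13. Q = -P = -12/13, R = 5 - 5·P = 5/13
Result: (12/13)/(s - 5) - ((12/13)s - 5/13)/(s² + 1)


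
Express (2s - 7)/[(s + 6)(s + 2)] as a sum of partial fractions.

At s=-6: α = (2·(-6) - 7)/(-6 + 2) = 19/4. At s=-2: β = (2·(-2) - 7)/(-2 + 6) = -11/4
Result: (19/4)/(s + 6) - (11/4)/(s + 2)


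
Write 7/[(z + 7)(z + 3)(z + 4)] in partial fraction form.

Using cover-up method: α = 7/12, β = 7/4, γ = -7/3
Result: (7/12)/(z + 7) + (7/4)/(z + 3) - (7/3)/(z + 4)


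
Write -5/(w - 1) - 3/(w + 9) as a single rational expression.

Common denominator (w - 1)(w + 9). Numerator: -5(w + 9) - 3(w - 1) = (-5w - 45) - (3w - 3) = -8w - 42
Result: (-8w - 42)/[(w - 1)(w + 9)]


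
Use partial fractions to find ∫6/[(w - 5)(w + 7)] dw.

Decompose: 6/[(w - 5)(w + 7)] = (1/2)/(w - 5) - (1/2)/(w + 7). Integrate each term: (1/2) ln|(w - 5)| - (1/2) ln|(w + 7)| + C


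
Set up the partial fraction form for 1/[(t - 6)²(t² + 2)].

Repeated linear + quadratic: α/(t - 6) + β/(t - 6)² + (γt + δ)/(t² + 2)


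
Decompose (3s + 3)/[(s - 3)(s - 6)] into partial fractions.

At s=3: P = (3·3 + 3)/(3 - 6) = -4. At s=6: Q = (3·6 + 3)/(6 - 3) = 7
Result: -4/(s - 3) + 7/(s - 6)


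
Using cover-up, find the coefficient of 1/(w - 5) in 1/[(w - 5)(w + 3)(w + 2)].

Cover (w - 5), set w=5: 1/[(5 + 3)(5 + 2)] = 1/56


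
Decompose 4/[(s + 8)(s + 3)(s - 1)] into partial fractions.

Using cover-up method: α = 4/45, β = -1/5, γ = 1/9
Result: (4/45)/(s + 8) - (1/5)/(s + 3) + (1/9)/(s - 1)


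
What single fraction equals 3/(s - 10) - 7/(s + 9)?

Common denominator (s - 10)(s + 9). Numerator: 3(s + 9) - 7(s - 10) = (3s + 27) - (7s - 70) = -4s + 97
Result: (-4s + 97)/[(s - 10)(s + 9)]


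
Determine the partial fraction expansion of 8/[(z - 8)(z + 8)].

8/(z - 8)(z + 8) = α/(z - 8) + β/(z + 8). α = 8/(8 + 8) = 1/2, β = 8/(-8 - 8) = -1/2
Result: (1/2)/(z - 8) - (1/2)/(z + 8)


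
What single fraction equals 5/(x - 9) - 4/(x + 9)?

Common denominator (x - 9)(x + 9). Numerator: 5(x + 9) - 4(x - 9) = (5x + 45) - (4x - 36) = x + 81
Result: (x + 81)/[(x - 9)(x + 9)]


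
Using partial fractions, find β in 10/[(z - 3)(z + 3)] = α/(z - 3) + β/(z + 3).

Cover-up at z = -3: β = 10/(-3 - 3) = -10/6 = -5/3


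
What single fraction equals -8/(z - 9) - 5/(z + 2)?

Common denominator (z - 9)(z + 2). Numerator: -8(z + 2) - 5(z - 9) = (-8z - 16) - (5z - 45) = -13z + 29
Result: (-13z + 29)/[(z - 9)(z + 2)]


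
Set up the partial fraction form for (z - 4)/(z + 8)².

Repeated linear factor: α/(z + 8) + β/(z + 8)²


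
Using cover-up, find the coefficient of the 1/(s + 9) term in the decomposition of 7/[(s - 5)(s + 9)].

Cover (s + 9), set s=-9: 7/((s - 5) at s=-9) = 7/(-14) = -1/2


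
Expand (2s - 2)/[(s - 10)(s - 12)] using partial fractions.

At s=10: α = (2·10 - 2)/(10 - 12) = -9. At s=12: β = (2·12 - 2)/(12 - 10) = 11
Result: -9/(s - 10) + 11/(s - 12)


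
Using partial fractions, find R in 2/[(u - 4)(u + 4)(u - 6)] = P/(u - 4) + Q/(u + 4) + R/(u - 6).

Cover-up at u = 6: R = 2/[(6 - 4)(6 + 4)] = 2/[(2)(10)] = 2/20 = 1/10


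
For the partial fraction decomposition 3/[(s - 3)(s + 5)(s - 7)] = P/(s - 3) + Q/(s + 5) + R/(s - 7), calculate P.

Cover-up at s = 3: P = 3/[(3 + 5)(3 - 7)] = 3/[(8)(-4)] = -3/32


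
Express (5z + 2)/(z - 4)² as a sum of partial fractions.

(5z + 2) = A(z - 4) + B. At z = 4: B = 5·4 + 2 = 22. Coeff of z: A = 5
Result: 5/(z - 4) + 22/(z - 4)²


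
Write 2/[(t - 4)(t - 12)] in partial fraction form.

2/(t - 4)(t - 12) = α/(t - 4) + β/(t - 12). α = 2/(4 - 12) = -1/4, β = 2/(12 - 4) = 1/4
Result: (-1/4)/(t - 4) + (1/4)/(t - 12)


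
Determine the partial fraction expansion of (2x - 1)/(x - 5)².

(2x - 1) = α(x - 5) + β. At x = 5: β = 2·5 - 1 = 9. Coeff of x: α = 2
Result: 2/(x - 5) + 9/(x - 5)²


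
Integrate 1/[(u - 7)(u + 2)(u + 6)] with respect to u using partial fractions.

Cover-up: A = 1/117, B = -1/36, C = 1/52. Decomposition: (1/117)/(u - 7) - (1/36)/(u + 2) + (1/52)/(u + 6). Integrate each term: (1/117) ln|(u - 7)| - (1/36) ln|(u + 2)| + (1/52) ln|(u + 6)| + C


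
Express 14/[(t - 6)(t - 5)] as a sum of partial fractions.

14/(t - 6)(t - 5) = A/(t - 6) + B/(t - 5). A = 14/(6 - 5) = 14, B = 14/(5 - 6) = -14
Result: 14/(t - 6) - 14/(t - 5)


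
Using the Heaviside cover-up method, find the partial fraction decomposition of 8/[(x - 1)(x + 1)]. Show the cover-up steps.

Cover (x - 1): set x=1, get P = 8/(1 + 1) = 4. Cover (x + 1): set x=-1, get Q = 8/(-1 - 1) = -4.
Result: 4/(x - 1) - 4/(x + 1)


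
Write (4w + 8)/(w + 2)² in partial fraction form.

(4w + 8) = α(w + 2) + β. At w = -2: β = 4·(-2) + 8 = 0. Coeff of w: α = 4
Result: 4/(w + 2)


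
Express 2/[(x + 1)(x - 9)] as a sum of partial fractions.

2/(x + 1)(x - 9) = α/(x + 1) + β/(x - 9). α = 2/(-1 - 9) = -1/5, β = 2/(9 + 1) = 1/5
Result: (-1/5)/(x + 1) + (1/5)/(x - 9)


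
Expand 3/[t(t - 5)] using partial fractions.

3/t(t - 5) = P/t + Q/(t - 5). P = 3/(0 - 5) = -3/5, Q = 3/(5 - 0) = 3/5
Result: (-3/5)/t + (3/5)/(t - 5)


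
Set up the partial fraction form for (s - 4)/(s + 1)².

Repeated linear factor: P/(s + 1) + Q/(s + 1)²


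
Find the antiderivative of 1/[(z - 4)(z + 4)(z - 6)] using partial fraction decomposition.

Cover-up: α = -1/16, β = 1/80, γ = 1/20. Decomposition: (-1/16)/(z - 4) + (1/80)/(z + 4) + (1/20)/(z - 6). Integrate each term: (-1/16) ln|(z - 4)| + (1/80) ln|(z + 4)| + (1/20) ln|(z - 6)| + C


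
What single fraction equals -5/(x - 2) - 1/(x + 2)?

Common denominator (x - 2)(x + 2). Numerator: -5(x + 2) - 1(x - 2) = (-5x - 10) - (x - 2) = -6x - 8
Result: (-6x - 8)/[(x - 2)(x + 2)]


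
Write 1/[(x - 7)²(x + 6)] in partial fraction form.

Cover-up at x=-6: γ = 1/(-6 - 7)² = 1/169. Cover-up at x=7: β = 1/(7 + 6) = 1/13. Comparing x² coeff: α = -γ = -1/169
Result: (-1/169)/(x - 7) + (1/13)/(x - 7)² + (1/169)/(x + 6)


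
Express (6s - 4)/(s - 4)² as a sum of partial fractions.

(6s - 4) = α(s - 4) + β. At s = 4: β = 6·4 - 4 = 20. Coeff of s: α = 6
Result: 6/(s - 4) + 20/(s - 4)²


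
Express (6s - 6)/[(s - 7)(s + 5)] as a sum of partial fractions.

At s=7: α = (6·7 - 6)/(7 + 5) = 3. At s=-5: β = (6·(-5) - 6)/(-5 - 7) = 3
Result: 3/(s - 7) + 3/(s + 5)


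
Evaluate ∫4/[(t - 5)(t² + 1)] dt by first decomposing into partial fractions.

Cover-up at t=5: A = 4/(5²+1) = 2/13. Coeff matching: B = -2/13, C = -10/13. Decomposition: (2/13)/(t - 5) - ((2/13)t + 10/13)/(t² + 1). Integrate: linear → ln, quadratic → (1/2)ln + arctan: (2/13) ln|(t - 5)| - (1/13) ln(t² + 1) - (10/13) arctan(t) + C


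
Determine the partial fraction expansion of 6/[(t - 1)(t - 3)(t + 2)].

Using cover-up method: P = -1, Q = 3/5, R = 2/5
Result: -1/(t - 1) + (3/5)/(t - 3) + (2/5)/(t + 2)


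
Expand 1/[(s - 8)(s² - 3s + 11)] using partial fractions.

Cover-up at s = 8: A = 1/(8² - 3·8 + 11) = 1/51. Then B = -A = -1/51, C = -A·(-3 + 8) = -5/51
Result: (1/51)/(s - 8) - ((1/51)s + 5/51)/(s² - 3s + 11)


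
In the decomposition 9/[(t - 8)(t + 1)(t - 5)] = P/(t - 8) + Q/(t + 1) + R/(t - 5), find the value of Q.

Cover-up at t = -1: Q = 9/[(-1 - 8)(-1 - 5)] = 9/[(-9)(-6)] = 9/54 = 1/6


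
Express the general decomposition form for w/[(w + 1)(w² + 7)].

Linear + irreducible quadratic: P/(w + 1) + (Qw + R)/(w² + 7)


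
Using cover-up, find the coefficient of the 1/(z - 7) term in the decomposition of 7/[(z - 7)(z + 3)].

Cover (z - 7), set z=7: 7/((z + 3) at z=7) = 7/(10) = 7/10


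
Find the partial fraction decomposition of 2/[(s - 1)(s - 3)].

2/(s - 1)(s - 3) = P/(s - 1) + Q/(s - 3). P = 2/(1 - 3) = -1, Q = 2/(3 - 1) = 1
Result: -1/(s - 1) + 1/(s - 3)


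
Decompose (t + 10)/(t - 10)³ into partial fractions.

(t + 10) = α(t - 10)² + β(t - 10) + γ. At t = 10: γ = 1·10 + 10 = 20. Coefficients: α = 0, β = 1
Result: 1/(t - 10)² + 20/(t - 10)³


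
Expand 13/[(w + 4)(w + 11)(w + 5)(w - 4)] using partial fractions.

Using Heaviside cover-up: (-13/56)/(w + 4) - (13/630)/(w + 11) + (13/54)/(w + 5) + (13/1080)/(w - 4)


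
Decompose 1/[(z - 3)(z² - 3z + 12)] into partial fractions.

Cover-up at z = 3: α = 1/(3² - 3·3 + 12) = 1/12. Then β = -α = -1/12, γ = -α·(-3 + 3) = 0
Result: (1/12)/(z - 3) - ((1/12)z)/(z² - 3z + 12)


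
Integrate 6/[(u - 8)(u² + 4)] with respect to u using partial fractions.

Cover-up at u=8: α = 6/(8²+4) = 3/34. Coeff matching: β = -3/34, γ = -12/17. Decomposition: (3/34)/(u - 8) - ((3/34)u + 12/17)/(u² + 4). Integrate: linear → ln, quadratic → (1/2)ln + arctan: (3/34) ln|(u - 8)| - (3/68) ln(u² + 4) - (6/17) arctan(u/2) + C


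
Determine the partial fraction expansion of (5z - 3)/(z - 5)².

(5z - 3) = A(z - 5) + B. At z = 5: B = 5·5 - 3 = 22. Coeff of z: A = 5
Result: 5/(z - 5) + 22/(z - 5)²


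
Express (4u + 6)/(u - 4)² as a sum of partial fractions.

(4u + 6) = P(u - 4) + Q. At u = 4: Q = 4·4 + 6 = 22. Coeff of u: P = 4
Result: 4/(u - 4) + 22/(u - 4)²


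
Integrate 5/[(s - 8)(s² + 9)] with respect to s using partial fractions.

Cover-up at s=8: α = 5/(8²+9) = 5/73. Coeff matching: β = -5/73, γ = -40/73. Decomposition: (5/73)/(s - 8) - ((5/73)s + 40/73)/(s² + 9). Integrate: linear → ln, quadratic → (1/2)ln + arctan: (5/73) ln|(s - 8)| - (5/146) ln(s² + 9) - (40/219) arctan(s/3) + C


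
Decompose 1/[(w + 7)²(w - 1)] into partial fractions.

Cover-up at w=1: R = 1/(1 + 7)² = 1/64. Cover-up at w=-7: Q = 1/(-7 - 1) = -1/8. Comparing w² coeff: P = -R = -1/64
Result: (-1/64)/(w + 7) - (1/8)/(w + 7)² + (1/64)/(w - 1)


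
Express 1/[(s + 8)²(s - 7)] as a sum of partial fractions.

Cover-up at s=7: C = 1/(7 + 8)² = 1/225. Cover-up at s=-8: B = 1/(-8 - 7) = -1/15. Comparing s² coeff: A = -C = -1/225
Result: (-1/225)/(s + 8) - (1/15)/(s + 8)² + (1/225)/(s - 7)


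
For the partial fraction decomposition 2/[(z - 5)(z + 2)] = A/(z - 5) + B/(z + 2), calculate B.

Cover-up at z = -2: B = 2/(-2 - 5) = -2/7


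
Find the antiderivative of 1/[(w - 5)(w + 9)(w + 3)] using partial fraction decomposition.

Cover-up: P = 1/112, Q = 1/84, R = -1/48. Decomposition: (1/112)/(w - 5) + (1/84)/(w + 9) - (1/48)/(w + 3). Integrate each term: (1/112) ln|(w - 5)| + (1/84) ln|(w + 9)| - (1/48) ln|(w + 3)| + C


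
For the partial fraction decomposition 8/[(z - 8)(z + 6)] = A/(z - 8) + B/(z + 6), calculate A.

Cover-up at z = 8: A = 8/(8 + 6) = 8/14 = 4/7


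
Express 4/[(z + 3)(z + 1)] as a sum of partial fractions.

4/(z + 3)(z + 1) = α/(z + 3) + β/(z + 1). α = 4/(-3 + 1) = -2, β = 4/(-1 + 3) = 2
Result: -2/(z + 3) + 2/(z + 1)


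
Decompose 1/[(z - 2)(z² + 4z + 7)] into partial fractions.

Cover-up at z = 2: P = 1/(2² + 4·2 + 7) = 1/19. Then Q = -P = -1/19, R = -P·(4 + 2) = -6/19
Result: (1/19)/(z - 2) - ((1/19)z + 6/19)/(z² + 4z + 7)


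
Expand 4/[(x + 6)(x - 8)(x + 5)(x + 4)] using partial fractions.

Using Heaviside cover-up: (-1/7)/(x + 6) + (1/546)/(x - 8) + (4/13)/(x + 5) - (1/6)/(x + 4)


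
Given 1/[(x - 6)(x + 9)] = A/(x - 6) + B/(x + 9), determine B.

Cover-up at x = -9: B = 1/(-9 - 6) = -1/15


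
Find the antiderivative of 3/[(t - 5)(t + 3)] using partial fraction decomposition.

Decompose: 3/[(t - 5)(t + 3)] = (3/8)/(t - 5) - (3/8)/(t + 3). Integrate each term: (3/8) ln|(t - 5)| - (3/8) ln|(t + 3)| + C


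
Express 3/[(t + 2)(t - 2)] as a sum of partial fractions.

3/(t + 2)(t - 2) = P/(t + 2) + Q/(t - 2). P = 3/(-2 - 2) = -3/4, Q = 3/(2 + 2) = 3/4
Result: (-3/4)/(t + 2) + (3/4)/(t - 2)


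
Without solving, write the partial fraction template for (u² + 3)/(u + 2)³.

Repeated linear factor (power 3): A/(u + 2) + B/(u + 2)² + C/(u + 2)³


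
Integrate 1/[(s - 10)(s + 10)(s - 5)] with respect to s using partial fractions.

Cover-up: A = 1/100, B = 1/300, C = -1/75. Decomposition: (1/100)/(s - 10) + (1/300)/(s + 10) - (1/75)/(s - 5). Integrate each term: (1/100) ln|(s - 10)| + (1/300) ln|(s + 10)| - (1/75) ln|(s - 5)| + C


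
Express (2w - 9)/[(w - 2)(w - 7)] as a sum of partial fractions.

At w=2: A = (2·2 - 9)/(2 - 7) = 1. At w=7: B = (2·7 - 9)/(7 - 2) = 1
Result: 1/(w - 2) + 1/(w - 7)


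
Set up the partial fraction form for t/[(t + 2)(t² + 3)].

Linear + irreducible quadratic: α/(t + 2) + (βt + γ)/(t² + 3)


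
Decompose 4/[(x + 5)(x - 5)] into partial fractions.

4/(x + 5)(x - 5) = A/(x + 5) + B/(x - 5). A = 4/(-5 - 5) = -2/5, B = 4/(5 + 5) = 2/5
Result: (-2/5)/(x + 5) + (2/5)/(x - 5)


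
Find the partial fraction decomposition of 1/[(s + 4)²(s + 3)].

Cover-up at s=-3: γ = 1/(-3 + 4)² = 1. Cover-up at s=-4: β = 1/(-4 + 3) = -1. Comparing s² coeff: α = -γ = -1
Result: -1/(s + 4) - 1/(s + 4)² + 1/(s + 3)


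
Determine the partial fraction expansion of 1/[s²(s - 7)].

Cover-up at s=7: R = 1/(7 - 0)² = 1/49. Cover-up at s=0: Q = 1/(0 - 7) = -1/7. Comparing s² coeff: P = -R = -1/49
Result: (-1/49)/s - (1/7)/s² + (1/49)/(s - 7)


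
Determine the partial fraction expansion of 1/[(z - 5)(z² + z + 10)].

Cover-up at z = 5: A = 1/(5² + 1·5 + 10) = 1/40. Then B = -A = -1/40, C = -A·(1 + 5) = -3/20
Result: (1/40)/(z - 5) - ((1/40)z + 3/20)/(z² + z + 10)


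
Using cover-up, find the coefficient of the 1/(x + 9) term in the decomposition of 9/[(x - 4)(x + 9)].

Cover (x + 9), set x=-9: 9/((x - 4) at x=-9) = 9/(-13) = -9/13


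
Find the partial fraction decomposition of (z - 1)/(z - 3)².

(z - 1) = α(z - 3) + β. At z = 3: β = 1·3 - 1 = 2. Coeff of z: α = 1
Result: 1/(z - 3) + 2/(z - 3)²


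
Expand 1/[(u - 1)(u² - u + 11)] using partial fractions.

Cover-up at u = 1: A = 1/(1² - 1·1 + 11) = 1/11. Then B = -A = -1/11, C = -A·(-1 + 1) = 0
Result: (1/11)/(u - 1) - ((1/11)u)/(u² - u + 11)


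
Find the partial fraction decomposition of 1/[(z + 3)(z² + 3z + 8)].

Cover-up at z = -3: P = 1/((-3)² + 3·(-3) + 8) = 1/8. Then Q = -P = -1/8, R = -P·(3 - 3) = 0
Result: (1/8)/(z + 3) - ((1/8)z)/(z² + 3z + 8)


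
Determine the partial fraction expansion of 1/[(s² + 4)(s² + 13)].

Coefficient matching gives A = C = 0, B = 1/(13-4) = 1/9, D = -B = -1/9
Result: (1/9)/(s² + 4) - (1/9)/(s² + 13)


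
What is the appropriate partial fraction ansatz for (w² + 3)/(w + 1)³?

Repeated linear factor (power 3): P/(w + 1) + Q/(w + 1)² + R/(w + 1)³


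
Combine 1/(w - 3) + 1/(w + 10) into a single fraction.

Common denominator (w - 3)(w + 10). Numerator: 1(w + 10) + 1(w - 3) = (w + 10) + (w - 3) = 2w + 7
Result: (2w + 7)/[(w - 3)(w + 10)]


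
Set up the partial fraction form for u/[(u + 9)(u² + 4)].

Linear + irreducible quadratic: P/(u + 9) + (Qu + R)/(u² + 4)


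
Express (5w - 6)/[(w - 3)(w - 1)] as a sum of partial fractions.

At w=3: P = (5·3 - 6)/(3 - 1) = 9/2. At w=1: Q = (5·1 - 6)/(1 - 3) = 1/2
Result: (9/2)/(w - 3) + (1/2)/(w - 1)


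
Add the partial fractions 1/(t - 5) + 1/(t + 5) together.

Common denominator (t - 5)(t + 5). Numerator: 1(t + 5) + 1(t - 5) = (t + 5) + (t - 5) = 2t
Result: (2t)/[(t - 5)(t + 5)]


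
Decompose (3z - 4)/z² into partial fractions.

(3z - 4) = Az + B. At z = 0: B = 3·0 - 4 = -4. Coeff of z: A = 3
Result: 3/z - 4/z²


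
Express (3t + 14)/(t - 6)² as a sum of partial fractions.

(3t + 14) = α(t - 6) + β. At t = 6: β = 3·6 + 14 = 32. Coeff of t: α = 3
Result: 3/(t - 6) + 32/(t - 6)²


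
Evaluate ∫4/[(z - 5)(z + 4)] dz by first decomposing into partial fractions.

Decompose: 4/[(z - 5)(z + 4)] = (4/9)/(z - 5) - (4/9)/(z + 4). Integrate each term: (4/9) ln|(z - 5)| - (4/9) ln|(z + 4)| + C


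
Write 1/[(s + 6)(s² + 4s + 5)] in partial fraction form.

Cover-up at s = -6: A = 1/((-6)² + 4·(-6) + 5) = 1/17. Then B = -A = -1/17, C = -A·(4 - 6) = 2/17
Result: (1/17)/(s + 6) - ((1/17)s - 2/17)/(s² + 4s + 5)


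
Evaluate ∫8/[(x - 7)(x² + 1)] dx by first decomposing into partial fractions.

Cover-up at x=7: α = 8/(7²+1) = 4/25. Coeff matching: β = -4/25, γ = -28/25. Decomposition: (4/25)/(x - 7) - ((4/25)x + 28/25)/(x² + 1). Integrate: linear → ln, quadratic → (1/2)ln + arctan: (4/25) ln|(x - 7)| - (2/25) ln(x² + 1) - (28/25) arctan(x) + C


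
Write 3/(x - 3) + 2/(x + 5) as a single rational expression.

Common denominator (x - 3)(x + 5). Numerator: 3(x + 5) + 2(x - 3) = (3x + 15) + (2x - 6) = 5x + 9
Result: (5x + 9)/[(x - 3)(x + 5)]


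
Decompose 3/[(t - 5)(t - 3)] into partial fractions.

3/(t - 5)(t - 3) = P/(t - 5) + Q/(t - 3). P = 3/(5 - 3) = 3/2, Q = 3/(3 - 5) = -3/2
Result: (3/2)/(t - 5) - (3/2)/(t - 3)


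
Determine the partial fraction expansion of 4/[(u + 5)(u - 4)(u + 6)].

Using cover-up method: A = -4/9, B = 2/45, C = 2/5
Result: (-4/9)/(u + 5) + (2/45)/(u - 4) + (2/5)/(u + 6)


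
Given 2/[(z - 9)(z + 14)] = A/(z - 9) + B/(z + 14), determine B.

Cover-up at z = -14: B = 2/(-14 - 9) = -2/23


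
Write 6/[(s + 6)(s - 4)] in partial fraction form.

6/(s + 6)(s - 4) = α/(s + 6) + β/(s - 4). α = 6/(-6 - 4) = -3/5, β = 6/(4 + 6) = 3/5
Result: (-3/5)/(s + 6) + (3/5)/(s - 4)


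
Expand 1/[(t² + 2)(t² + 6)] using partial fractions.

Coefficient matching gives α = γ = 0, β = 1/(6-2) = 1/4, δ = -β = -1/4
Result: (1/4)/(t² + 2) - (1/4)/(t² + 6)


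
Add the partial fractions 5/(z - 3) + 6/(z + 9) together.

Common denominator (z - 3)(z + 9). Numerator: 5(z + 9) + 6(z - 3) = (5z + 45) + (6z - 18) = 11z + 27
Result: (11z + 27)/[(z - 3)(z + 9)]


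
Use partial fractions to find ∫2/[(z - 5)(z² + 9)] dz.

Cover-up at z=5: A = 2/(5²+9) = 1/17. Coeff matching: B = -1/17, C = -5/17. Decomposition: (1/17)/(z - 5) - ((1/17)z + 5/17)/(z² + 9). Integrate: linear → ln, quadratic → (1/2)ln + arctan: (1/17) ln|(z - 5)| - (1/34) ln(z² + 9) - (5/51) arctan(z/3) + C


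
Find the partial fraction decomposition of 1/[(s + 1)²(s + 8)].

Cover-up at s=-8: γ = 1/(-8 + 1)² = 1/49. Cover-up at s=-1: β = 1/(-1 + 8) = 1/7. Comparing s² coeff: α = -γ = -1/49
Result: (-1/49)/(s + 1) + (1/7)/(s + 1)² + (1/49)/(s + 8)


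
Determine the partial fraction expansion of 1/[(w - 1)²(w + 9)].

Cover-up at w=-9: γ = 1/(-9 - 1)² = 1/100. Cover-up at w=1: β = 1/(1 + 9) = 1/10. Comparing w² coeff: α = -γ = -1/100
Result: (-1/100)/(w - 1) + (1/10)/(w - 1)² + (1/100)/(w + 9)


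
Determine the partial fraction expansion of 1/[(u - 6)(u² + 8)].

Cover-up at u = 6: A = 1/(6² + 8) = 1/44. Then B = -A = -1/44, C = -A·(0 + 6) = -3/22
Result: (1/44)/(u - 6) - ((1/44)u + 3/22)/(u² + 8)


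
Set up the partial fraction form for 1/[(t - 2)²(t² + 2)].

Repeated linear + quadratic: P/(t - 2) + Q/(t - 2)² + (Rt + S)/(t² + 2)


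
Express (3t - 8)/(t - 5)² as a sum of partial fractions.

(3t - 8) = α(t - 5) + β. At t = 5: β = 3·5 - 8 = 7. Coeff of t: α = 3
Result: 3/(t - 5) + 7/(t - 5)²


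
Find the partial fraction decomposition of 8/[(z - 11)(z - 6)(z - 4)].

Using cover-up method: P = 8/35, Q = -4/5, R = 4/7
Result: (8/35)/(z - 11) - (4/5)/(z - 6) + (4/7)/(z - 4)


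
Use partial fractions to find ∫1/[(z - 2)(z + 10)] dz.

Decompose: 1/[(z - 2)(z + 10)] = (1/12)/(z - 2) - (1/12)/(z + 10). Integrate each term: (1/12) ln|(z - 2)| - (1/12) ln|(z + 10)| + C


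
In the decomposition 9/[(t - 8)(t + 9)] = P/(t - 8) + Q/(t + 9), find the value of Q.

Cover-up at t = -9: Q = 9/(-9 - 8) = -9/17


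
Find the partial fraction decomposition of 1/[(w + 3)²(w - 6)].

Cover-up at w=6: C = 1/(6 + 3)² = 1/81. Cover-up at w=-3: B = 1/(-3 - 6) = -1/9. Comparing w² coeff: A = -C = -1/81
Result: (-1/81)/(w + 3) - (1/9)/(w + 3)² + (1/81)/(w - 6)


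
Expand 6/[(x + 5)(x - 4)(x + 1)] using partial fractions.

Using cover-up method: P = 1/6, Q = 2/15, R = -3/10
Result: (1/6)/(x + 5) + (2/15)/(x - 4) - (3/10)/(x + 1)


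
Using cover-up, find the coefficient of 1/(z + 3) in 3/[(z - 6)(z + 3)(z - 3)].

Cover (z + 3), set z=-3: 3/[(-3 - 6)(-3 - 3)] = 1/18


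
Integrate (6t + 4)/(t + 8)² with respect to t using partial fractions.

Decompose: P = 6, Q = 6·(-8) + 4 = -44, so (6t + 4)/(t + 8)² = 6/(t + 8) - 44/(t + 8)². Integrate: ∫ P/(t + 8) dt = 6 ln|(t + 8)|; ∫ Q/(t + 8)² dt = 44/(t + 8). Sum: 6 ln|(t + 8)| + 44/(t + 8) + C


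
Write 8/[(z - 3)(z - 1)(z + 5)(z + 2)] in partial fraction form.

Using Heaviside cover-up: (1/10)/(z - 3) - (2/9)/(z - 1) - (1/18)/(z + 5) + (8/45)/(z + 2)


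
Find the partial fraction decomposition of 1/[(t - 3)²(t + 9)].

Cover-up at t=-9: C = 1/(-9 - 3)² = 1/144. Cover-up at t=3: B = 1/(3 + 9) = 1/12. Comparing t² coeff: A = -C = -1/144
Result: (-1/144)/(t - 3) + (1/12)/(t - 3)² + (1/144)/(t + 9)


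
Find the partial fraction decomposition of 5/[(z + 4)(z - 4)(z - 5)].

Using cover-up method: P = 5/72, Q = -5/8, R = 5/9
Result: (5/72)/(z + 4) - (5/8)/(z - 4) + (5/9)/(z - 5)


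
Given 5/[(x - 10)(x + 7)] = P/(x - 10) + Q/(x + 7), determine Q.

Cover-up at x = -7: Q = 5/(-7 - 10) = -5/17


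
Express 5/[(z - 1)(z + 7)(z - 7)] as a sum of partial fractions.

Using cover-up method: α = -5/48, β = 5/112, γ = 5/84
Result: (-5/48)/(z - 1) + (5/112)/(z + 7) + (5/84)/(z - 7)


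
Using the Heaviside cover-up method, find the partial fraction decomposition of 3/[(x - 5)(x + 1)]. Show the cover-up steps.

Cover (x - 5): set x=5, get α = 3/(5 + 1) = 1/2. Cover (x + 1): set x=-1, get β = 3/(-1 - 5) = -1/2.
Result: (1/2)/(x - 5) - (1/2)/(x + 1)


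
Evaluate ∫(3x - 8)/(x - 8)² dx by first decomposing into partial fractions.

Decompose: α = 3, β = 3·8 - 8 = 16, so (3x - 8)/(x - 8)² = 3/(x - 8) + 16/(x - 8)². Integrate: ∫ α/(x - 8) dx = 3 ln|(x - 8)|; ∫ β/(x - 8)² dx = -16/(x - 8). Sum: 3 ln|(x - 8)| - 16/(x - 8) + C


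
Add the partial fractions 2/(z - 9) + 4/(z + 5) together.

Common denominator (z - 9)(z + 5). Numerator: 2(z + 5) + 4(z - 9) = (2z + 10) + (4z - 36) = 6z - 26
Result: (6z - 26)/[(z - 9)(z + 5)]


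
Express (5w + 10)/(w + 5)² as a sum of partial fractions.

(5w + 10) = α(w + 5) + β. At w = -5: β = 5·(-5) + 10 = -15. Coeff of w: α = 5
Result: 5/(w + 5) - 15/(w + 5)²


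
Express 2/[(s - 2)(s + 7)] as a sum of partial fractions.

2/(s - 2)(s + 7) = P/(s - 2) + Q/(s + 7). P = 2/(2 + 7) = 2/9, Q = 2/(-7 - 2) = -2/9
Result: (2/9)/(s - 2) - (2/9)/(s + 7)


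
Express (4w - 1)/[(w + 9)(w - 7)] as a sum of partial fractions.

At w=-9: P = (4·(-9) - 1)/(-9 - 7) = 37/16. At w=7: Q = (4·7 - 1)/(7 + 9) = 27/16
Result: (37/16)/(w + 9) + (27/16)/(w - 7)


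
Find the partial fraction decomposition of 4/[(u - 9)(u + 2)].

4/(u - 9)(u + 2) = P/(u - 9) + Q/(u + 2). P = 4/(9 + 2) = 4/11, Q = 4/(-2 - 9) = -4/11
Result: (4/11)/(u - 9) - (4/11)/(u + 2)


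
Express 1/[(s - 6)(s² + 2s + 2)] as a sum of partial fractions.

Cover-up at s = 6: P = 1/(6² + 2·6 + 2) = 1/50. Then Q = -P = -1/50, R = -P·(2 + 6) = -4/25
Result: (1/50)/(s - 6) - ((1/50)s + 4/25)/(s² + 2s + 2)


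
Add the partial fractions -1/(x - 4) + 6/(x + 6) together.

Common denominator (x - 4)(x + 6). Numerator: -1(x + 6) + 6(x - 4) = (-x - 6) + (6x - 24) = 5x - 30
Result: (5x - 30)/[(x - 4)(x + 6)]


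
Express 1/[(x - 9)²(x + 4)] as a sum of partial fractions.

Cover-up at x=-4: C = 1/(-4 - 9)² = 1/169. Cover-up at x=9: B = 1/(9 + 4) = 1/13. Comparing x² coeff: A = -C = -1/169
Result: (-1/169)/(x - 9) + (1/13)/(x - 9)² + (1/169)/(x + 4)


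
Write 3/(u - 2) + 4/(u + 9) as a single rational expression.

Common denominator (u - 2)(u + 9). Numerator: 3(u + 9) + 4(u - 2) = (3u + 27) + (4u - 8) = 7u + 19
Result: (7u + 19)/[(u - 2)(u + 9)]


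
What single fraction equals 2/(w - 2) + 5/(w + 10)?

Common denominator (w - 2)(w + 10). Numerator: 2(w + 10) + 5(w - 2) = (2w + 20) + (5w - 10) = 7w + 10
Result: (7w + 10)/[(w - 2)(w + 10)]


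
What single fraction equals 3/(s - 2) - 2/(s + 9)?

Common denominator (s - 2)(s + 9). Numerator: 3(s + 9) - 2(s - 2) = (3s + 27) - (2s - 4) = s + 31
Result: (s + 31)/[(s - 2)(s + 9)]
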